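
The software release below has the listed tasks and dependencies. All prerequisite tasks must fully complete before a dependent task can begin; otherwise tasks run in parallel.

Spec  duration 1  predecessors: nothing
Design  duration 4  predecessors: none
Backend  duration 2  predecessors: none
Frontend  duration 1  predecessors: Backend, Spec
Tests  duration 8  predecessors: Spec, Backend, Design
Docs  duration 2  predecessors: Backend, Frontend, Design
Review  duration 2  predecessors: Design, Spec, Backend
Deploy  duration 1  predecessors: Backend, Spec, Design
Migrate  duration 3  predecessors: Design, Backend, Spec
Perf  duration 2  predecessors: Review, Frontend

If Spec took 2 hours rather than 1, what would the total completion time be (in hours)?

Baseline: Design→Tests = 4+8 = 12 → 12 hours.
Spec has 3 hours of float (longest path through it is 9).
That remains the longest chain; total 12 hours.

12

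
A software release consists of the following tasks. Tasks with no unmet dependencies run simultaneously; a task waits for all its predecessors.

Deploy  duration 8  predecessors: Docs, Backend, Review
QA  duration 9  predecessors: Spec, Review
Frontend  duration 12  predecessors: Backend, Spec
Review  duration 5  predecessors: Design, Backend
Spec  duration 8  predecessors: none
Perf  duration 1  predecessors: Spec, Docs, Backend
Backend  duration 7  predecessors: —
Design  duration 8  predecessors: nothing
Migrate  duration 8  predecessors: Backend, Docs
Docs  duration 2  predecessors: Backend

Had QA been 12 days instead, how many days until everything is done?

25

Baseline: Design→Review→QA = 8+5+9 = 22 → 22 days.
QA lies on that path, so at 12 days the path becomes 25 days.
No other chain overtakes it, so the finish is 25 days.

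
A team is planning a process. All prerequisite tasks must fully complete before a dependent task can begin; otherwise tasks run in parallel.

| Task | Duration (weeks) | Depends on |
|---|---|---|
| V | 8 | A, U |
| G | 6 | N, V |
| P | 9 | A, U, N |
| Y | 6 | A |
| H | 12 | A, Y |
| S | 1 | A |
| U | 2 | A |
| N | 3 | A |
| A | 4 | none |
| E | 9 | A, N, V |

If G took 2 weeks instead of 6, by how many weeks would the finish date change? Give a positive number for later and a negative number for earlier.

Baseline: A→U→V→E = 4+2+8+9 = 23 → 23 weeks.
G has 3 weeks of float (longest path through it is 20).
The critical path is still A→U→V→E; finish is now 23 weeks.
Change in finish: 23 − 23 = +0 weeks.

0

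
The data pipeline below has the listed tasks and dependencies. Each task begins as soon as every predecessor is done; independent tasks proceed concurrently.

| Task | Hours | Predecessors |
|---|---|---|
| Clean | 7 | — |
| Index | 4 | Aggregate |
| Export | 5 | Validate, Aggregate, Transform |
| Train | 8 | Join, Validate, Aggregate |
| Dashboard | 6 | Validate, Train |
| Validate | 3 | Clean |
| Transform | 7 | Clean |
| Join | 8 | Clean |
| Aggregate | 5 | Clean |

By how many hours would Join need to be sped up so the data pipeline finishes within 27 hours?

2

Current finish: 29 hours; target: 27.
Join is on every critical path, so each hour cut from Join cuts the finish by one (this holds down to a finish of 26).
Need 29 − 27 = 2 hours off Join → Join becomes 6 hours, finish becomes 27.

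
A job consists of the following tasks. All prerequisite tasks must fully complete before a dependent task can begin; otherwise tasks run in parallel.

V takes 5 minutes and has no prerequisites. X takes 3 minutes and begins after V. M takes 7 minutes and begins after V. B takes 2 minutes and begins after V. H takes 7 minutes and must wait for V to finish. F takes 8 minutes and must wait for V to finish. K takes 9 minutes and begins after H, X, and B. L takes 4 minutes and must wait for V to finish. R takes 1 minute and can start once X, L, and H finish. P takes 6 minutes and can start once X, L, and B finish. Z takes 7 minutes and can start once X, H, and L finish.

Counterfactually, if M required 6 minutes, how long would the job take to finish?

21

Baseline: V→H→K = 5+7+9 = 21 → 21 minutes.
M is off the critical path — its longest chain is 12 minutes, giving 9 of slack.
That remains the longest chain; total 21 minutes.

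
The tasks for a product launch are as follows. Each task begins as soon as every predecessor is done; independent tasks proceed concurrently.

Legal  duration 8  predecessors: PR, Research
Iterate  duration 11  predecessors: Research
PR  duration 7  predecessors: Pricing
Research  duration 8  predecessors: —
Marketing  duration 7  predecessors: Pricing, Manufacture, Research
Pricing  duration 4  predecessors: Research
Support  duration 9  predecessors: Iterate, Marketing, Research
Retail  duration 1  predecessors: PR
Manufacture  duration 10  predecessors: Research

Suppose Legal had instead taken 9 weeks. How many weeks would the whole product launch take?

Actual critical path: Research→Manufacture→Marketing→Support = 8+10+7+9 = 34 ⇒ 34 weeks.
The longest path through Legal is only 27 weeks, so Legal has float 7.
That remains the longest chain; total 34 weeks.

34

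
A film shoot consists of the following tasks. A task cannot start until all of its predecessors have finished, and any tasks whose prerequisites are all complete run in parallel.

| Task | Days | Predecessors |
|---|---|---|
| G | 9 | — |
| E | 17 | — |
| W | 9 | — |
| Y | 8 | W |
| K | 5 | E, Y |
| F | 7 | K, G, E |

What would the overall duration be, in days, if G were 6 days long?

Actual critical path: E→K→F = 17+5+7 = 29 ⇒ 29 days.
G has 13 days of float (longest path through it is 16).
No other chain overtakes it, so the finish is 29 days.

29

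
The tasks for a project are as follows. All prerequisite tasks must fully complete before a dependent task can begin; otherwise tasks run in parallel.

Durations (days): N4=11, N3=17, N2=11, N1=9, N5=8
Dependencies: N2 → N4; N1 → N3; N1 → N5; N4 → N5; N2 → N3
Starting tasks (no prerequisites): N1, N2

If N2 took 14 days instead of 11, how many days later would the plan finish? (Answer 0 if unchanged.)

Critical path before the change: N2→N4→N5 = 11+11+8 = 30 giving 30 days.
N2 lies on that path, so at 14 days the path becomes 33 days.
That remains the longest chain; total 33 days.
Change in finish: 33 − 30 = +3 days.

3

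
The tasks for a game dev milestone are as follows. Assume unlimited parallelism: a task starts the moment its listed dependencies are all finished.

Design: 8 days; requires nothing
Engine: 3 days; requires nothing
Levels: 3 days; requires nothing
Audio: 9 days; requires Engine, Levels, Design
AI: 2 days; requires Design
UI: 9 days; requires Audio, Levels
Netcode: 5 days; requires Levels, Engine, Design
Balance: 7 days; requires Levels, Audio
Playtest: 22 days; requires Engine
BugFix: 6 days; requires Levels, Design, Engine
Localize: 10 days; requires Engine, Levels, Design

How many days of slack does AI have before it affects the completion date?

16

The longest chain is Design→Audio→UI = 8+9+9 = 26; overall finish 26 days.
Longest path through AI: 10 days (earliest finish 10, latest finish 26).
Float = 26 − 10 = 16.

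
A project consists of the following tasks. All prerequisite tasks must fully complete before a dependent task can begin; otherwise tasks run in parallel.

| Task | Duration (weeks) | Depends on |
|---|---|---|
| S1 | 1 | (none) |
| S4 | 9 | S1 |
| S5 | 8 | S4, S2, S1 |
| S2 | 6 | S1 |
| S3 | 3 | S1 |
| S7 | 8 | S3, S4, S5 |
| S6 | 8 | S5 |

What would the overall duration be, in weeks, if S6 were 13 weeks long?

The binding path is S1→S4→S5→S6 = 1+9+8+8 = 26; finish at 26 weeks.
S6 is on the critical path; changing it to 13 makes that path 31 weeks.
That remains the longest chain; total 31 weeks.

31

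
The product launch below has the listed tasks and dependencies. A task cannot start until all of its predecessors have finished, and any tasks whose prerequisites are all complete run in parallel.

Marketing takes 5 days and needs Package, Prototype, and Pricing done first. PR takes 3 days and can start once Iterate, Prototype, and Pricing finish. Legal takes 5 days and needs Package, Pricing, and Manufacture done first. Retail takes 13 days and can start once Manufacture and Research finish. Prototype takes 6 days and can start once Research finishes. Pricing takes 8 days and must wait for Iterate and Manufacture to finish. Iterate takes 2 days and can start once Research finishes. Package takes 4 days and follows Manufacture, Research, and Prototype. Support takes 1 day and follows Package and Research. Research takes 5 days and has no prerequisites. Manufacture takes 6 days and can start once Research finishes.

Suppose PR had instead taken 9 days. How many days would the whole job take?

28

Critical path before the change: Research→Manufacture→Pricing→Marketing = 5+6+8+5 = 24 giving 24 days.
PR is off the critical path — its longest chain is 22 days, giving 2 of slack.
New critical path: Research→Manufacture→Pricing→PR = 5+6+8+9 = 28 ⇒ 28 days.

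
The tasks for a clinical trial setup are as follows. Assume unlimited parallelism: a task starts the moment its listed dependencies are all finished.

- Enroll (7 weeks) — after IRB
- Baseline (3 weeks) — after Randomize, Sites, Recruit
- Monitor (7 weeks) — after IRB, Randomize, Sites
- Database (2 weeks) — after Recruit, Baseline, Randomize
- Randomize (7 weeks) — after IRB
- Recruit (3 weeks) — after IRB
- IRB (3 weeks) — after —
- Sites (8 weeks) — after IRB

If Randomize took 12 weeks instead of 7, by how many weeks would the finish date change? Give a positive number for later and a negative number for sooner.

Actual critical path: IRB→Sites→Monitor = 3+8+7 = 18 ⇒ 18 weeks.
The longest path through Randomize is only 17 weeks, so Randomize has float 1.
Now IRB→Randomize→Monitor = 3+12+7 = 22 is longest, so the finish becomes 22 weeks.
Change in finish: 22 − 18 = +4 weeks.

4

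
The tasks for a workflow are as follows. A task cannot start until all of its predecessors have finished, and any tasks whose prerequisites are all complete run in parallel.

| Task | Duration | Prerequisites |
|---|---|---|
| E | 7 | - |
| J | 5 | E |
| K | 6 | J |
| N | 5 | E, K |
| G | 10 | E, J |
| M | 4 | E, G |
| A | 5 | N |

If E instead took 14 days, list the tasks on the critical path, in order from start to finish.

Baseline: E→J→K→N→A = 7+5+6+5+5 = 28 → 28 days.
Since E is critical, the +7 change carries straight to that chain (now 35 days).
No other chain overtakes it, so the finish is 35 days.

E, J, K, N, A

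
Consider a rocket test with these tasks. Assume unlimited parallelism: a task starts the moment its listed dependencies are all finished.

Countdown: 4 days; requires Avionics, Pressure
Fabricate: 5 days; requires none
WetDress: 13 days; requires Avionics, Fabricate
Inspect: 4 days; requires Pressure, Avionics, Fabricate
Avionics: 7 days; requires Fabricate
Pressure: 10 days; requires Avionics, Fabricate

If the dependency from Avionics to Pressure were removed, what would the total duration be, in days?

Before: longest chain Fabricate→Avionics→Pressure→Inspect = 5+7+10+4 = 26, finish 26.
Without Avionics→Pressure, Pressure's earliest start moves from 12 to 5.
New critical path: Fabricate→Avionics→WetDress = 5+7+13 = 25 ⇒ 25 days.

25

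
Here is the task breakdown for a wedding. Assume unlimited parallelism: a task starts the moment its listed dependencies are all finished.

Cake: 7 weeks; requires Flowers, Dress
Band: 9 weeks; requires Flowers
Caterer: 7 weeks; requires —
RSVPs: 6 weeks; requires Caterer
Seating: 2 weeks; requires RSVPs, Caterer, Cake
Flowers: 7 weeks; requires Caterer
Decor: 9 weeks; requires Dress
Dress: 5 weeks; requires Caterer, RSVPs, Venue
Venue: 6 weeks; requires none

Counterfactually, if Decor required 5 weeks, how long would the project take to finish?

27

Critical path before the change: Caterer→RSVPs→Dress→Decor = 7+6+5+9 = 27 giving 27 weeks.
Since Decor is critical, the -4 change carries straight to that chain (now 23 weeks).
Now Caterer→RSVPs→Dress→Cake→Seating = 7+6+5+7+2 = 27 is longest, so the finish becomes 27 weeks.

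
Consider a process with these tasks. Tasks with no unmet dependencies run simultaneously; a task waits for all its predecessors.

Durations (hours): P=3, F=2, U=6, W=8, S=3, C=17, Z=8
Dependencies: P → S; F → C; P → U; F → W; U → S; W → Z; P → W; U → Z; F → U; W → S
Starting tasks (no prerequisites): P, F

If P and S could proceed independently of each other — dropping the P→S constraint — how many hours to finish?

With the dependency in place, P→W→Z = 3+8+8 = 19 sets the finish at 19 hours.
Dropping P→S doesn't change S's earliest start (11); another predecessor still binds.
The longest chain is now P→W→Z = 3+8+8 = 19, so the process takes 19 hours.

19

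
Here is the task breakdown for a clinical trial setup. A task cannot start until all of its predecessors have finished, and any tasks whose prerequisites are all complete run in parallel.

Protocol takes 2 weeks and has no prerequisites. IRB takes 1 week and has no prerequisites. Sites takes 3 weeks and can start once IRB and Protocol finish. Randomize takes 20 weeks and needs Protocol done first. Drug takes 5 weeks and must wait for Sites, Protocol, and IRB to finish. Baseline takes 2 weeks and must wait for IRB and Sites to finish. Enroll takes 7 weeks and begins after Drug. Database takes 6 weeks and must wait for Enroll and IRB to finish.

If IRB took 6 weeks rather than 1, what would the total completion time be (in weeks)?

27

Actual critical path: Protocol→Sites→Drug→Enroll→Database = 2+3+5+7+6 = 23 ⇒ 23 weeks.
The longest path through IRB is only 22 weeks, so IRB has float 1.
The binding chain switches to IRB→Sites→Drug→Enroll→Database = 6+3+5+7+6 = 27; finish 27 weeks.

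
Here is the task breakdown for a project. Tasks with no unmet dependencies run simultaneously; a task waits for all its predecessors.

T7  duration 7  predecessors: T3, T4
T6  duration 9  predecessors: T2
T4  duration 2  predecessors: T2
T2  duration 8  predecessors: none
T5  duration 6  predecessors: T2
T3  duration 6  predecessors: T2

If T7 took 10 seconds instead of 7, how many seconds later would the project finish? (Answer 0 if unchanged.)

3

Actual critical path: T2→T3→T7 = 8+6+7 = 21 ⇒ 21 seconds.
Since T7 is critical, the +3 change carries straight to that chain (now 24 seconds).
That remains the longest chain; total 24 seconds.
Change in finish: 24 − 21 = +3 seconds.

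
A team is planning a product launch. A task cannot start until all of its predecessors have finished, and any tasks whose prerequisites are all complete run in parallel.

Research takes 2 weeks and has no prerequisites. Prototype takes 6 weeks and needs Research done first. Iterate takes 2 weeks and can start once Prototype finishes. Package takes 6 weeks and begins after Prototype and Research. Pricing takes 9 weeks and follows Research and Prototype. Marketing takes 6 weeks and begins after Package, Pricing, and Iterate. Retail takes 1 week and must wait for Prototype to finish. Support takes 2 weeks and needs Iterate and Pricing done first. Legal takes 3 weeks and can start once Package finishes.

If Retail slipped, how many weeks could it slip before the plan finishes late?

Critical path: Research→Prototype→Pricing→Marketing = 2+6+9+6 = 23, so the finish is 23 weeks.
Longest path through Retail: 9 weeks (earliest finish 9, latest finish 23).
Slack of Retail = 22 − 8 = 14 weeks.

14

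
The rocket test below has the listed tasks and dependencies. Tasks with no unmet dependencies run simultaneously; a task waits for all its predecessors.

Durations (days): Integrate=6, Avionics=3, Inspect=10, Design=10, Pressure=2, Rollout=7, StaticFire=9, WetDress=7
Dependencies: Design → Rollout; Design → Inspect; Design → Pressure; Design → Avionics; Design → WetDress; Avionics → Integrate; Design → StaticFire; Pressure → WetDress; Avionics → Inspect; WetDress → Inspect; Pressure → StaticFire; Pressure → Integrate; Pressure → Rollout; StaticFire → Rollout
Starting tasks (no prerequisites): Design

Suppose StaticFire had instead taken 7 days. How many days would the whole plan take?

As given, the longest chain is Design→Pressure→WetDress→Inspect = 10+2+7+10 = 29, so the finish is 29 days.
The longest path through StaticFire is only 28 days, so StaticFire has float 1.
That remains the longest chain; total 29 days.

29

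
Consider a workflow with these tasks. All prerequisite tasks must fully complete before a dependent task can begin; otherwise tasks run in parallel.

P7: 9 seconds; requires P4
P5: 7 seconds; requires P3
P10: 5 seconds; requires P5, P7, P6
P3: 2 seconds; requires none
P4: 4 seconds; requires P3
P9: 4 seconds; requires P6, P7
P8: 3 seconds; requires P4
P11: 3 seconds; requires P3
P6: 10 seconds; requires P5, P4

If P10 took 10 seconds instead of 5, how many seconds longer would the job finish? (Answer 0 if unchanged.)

5

Actual critical path: P3→P5→P6→P10 = 2+7+10+5 = 24 ⇒ 24 seconds.
P10 is on the critical path; changing it to 10 makes that path 29 seconds.
The critical path is still P3→P5→P6→P10; finish is now 29 seconds.
Change in finish: 29 − 24 = +5 seconds.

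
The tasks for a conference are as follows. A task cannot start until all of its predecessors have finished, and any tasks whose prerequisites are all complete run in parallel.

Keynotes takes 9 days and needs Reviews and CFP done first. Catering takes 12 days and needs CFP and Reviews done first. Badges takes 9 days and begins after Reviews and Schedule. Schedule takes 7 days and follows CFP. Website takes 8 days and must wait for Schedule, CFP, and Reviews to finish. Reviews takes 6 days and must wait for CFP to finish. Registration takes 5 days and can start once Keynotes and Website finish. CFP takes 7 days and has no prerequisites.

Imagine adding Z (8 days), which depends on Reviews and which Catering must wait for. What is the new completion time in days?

33

Originally the job takes 27 days.
With Z inserted, Catering now waits for max(CFP, Reviews, Z).
New critical path: CFP→Reviews→Z→Catering = 7+6+8+12 = 33 ⇒ 33 days.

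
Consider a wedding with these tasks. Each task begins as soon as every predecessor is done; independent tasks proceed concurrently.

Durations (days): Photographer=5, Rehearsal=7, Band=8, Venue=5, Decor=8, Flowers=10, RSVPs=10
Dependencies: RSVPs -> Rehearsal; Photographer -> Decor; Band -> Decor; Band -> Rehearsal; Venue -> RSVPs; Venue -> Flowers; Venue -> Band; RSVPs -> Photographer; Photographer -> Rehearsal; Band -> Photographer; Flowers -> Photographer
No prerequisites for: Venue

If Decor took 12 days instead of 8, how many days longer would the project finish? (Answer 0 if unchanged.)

4

Critical path before the change: Venue→RSVPs→Photographer→Decor = 5+10+5+8 = 28 giving 28 days.
Since Decor is critical, the +4 change carries straight to that chain (now 32 days).
No other chain overtakes it, so the finish is 32 days.
Change in finish: 32 − 28 = +4 days.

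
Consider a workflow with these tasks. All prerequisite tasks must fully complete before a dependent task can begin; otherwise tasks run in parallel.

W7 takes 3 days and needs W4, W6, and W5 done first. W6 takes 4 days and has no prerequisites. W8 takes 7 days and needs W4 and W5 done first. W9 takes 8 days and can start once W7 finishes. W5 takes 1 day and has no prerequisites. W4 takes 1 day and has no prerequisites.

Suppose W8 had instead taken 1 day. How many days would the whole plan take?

15

The binding path is W6→W7→W9 = 4+3+8 = 15; finish at 15 days.
W8 is off the critical path — its longest chain is 8 days, giving 7 of slack.
No other chain overtakes it, so the finish is 15 days.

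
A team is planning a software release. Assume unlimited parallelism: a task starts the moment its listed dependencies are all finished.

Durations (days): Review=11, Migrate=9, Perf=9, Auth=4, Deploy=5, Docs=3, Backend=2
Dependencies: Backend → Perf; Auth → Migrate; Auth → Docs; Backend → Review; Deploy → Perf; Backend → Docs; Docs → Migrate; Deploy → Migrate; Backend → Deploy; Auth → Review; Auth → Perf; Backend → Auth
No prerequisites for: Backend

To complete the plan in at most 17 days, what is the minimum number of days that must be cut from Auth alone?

Current finish: 18 days; target: 17.
Auth is on every critical path, so each day cut from Auth cuts the finish by one (this holds down to a finish of 16).
Need 18 − 17 = 1 day off Auth → Auth becomes 3 days, finish becomes 17.

1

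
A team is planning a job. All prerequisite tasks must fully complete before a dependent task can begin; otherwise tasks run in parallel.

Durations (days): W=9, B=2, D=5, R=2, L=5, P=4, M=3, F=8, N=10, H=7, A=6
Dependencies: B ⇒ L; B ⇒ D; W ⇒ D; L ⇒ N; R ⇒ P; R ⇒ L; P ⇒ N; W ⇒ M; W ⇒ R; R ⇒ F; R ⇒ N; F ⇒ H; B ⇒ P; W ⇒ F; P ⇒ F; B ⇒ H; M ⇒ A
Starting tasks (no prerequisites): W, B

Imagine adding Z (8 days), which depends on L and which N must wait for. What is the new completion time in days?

34

Originally the job takes 30 days.
With Z inserted, N now waits for max(P, L, R, Z).
New critical path: W→R→L→Z→N = 9+2+5+8+10 = 34 ⇒ 34 days.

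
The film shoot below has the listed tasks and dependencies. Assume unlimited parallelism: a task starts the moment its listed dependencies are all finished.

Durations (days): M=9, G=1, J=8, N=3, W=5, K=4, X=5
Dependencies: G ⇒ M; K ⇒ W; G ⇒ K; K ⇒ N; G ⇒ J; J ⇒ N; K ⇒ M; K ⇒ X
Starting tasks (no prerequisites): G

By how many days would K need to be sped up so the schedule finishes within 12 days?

2

Current finish: 14 days; target: 12.
K is on every critical path, so each day cut from K cuts the finish by one (this holds down to a finish of 12).
Need 14 − 12 = 2 days off K → K becomes 2 days, finish becomes 12.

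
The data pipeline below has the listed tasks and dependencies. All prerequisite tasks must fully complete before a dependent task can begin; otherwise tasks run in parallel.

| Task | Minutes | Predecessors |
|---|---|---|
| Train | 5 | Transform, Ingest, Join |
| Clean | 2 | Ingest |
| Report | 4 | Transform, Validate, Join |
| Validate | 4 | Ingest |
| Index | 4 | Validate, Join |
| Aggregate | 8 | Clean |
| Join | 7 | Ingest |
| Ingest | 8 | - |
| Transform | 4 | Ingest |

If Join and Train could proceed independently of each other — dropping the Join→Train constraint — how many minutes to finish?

Before: longest chain Ingest→Join→Train = 8+7+5 = 20, finish 20.
Without Join→Train, Train's earliest start moves from 15 to 12.
After: Ingest→Join→Index = 8+7+4 = 19 → 19 minutes.

19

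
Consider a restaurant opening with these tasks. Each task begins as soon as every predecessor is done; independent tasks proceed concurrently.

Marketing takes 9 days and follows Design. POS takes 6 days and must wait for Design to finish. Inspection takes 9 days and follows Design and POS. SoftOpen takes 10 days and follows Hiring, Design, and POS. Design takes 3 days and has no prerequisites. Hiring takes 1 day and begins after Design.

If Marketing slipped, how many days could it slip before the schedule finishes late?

7

The longest chain is Design→POS→SoftOpen = 3+6+10 = 19; overall finish 19 days.
The longest chain containing Marketing totals 12 days.
Float = 19 − 12 = 7.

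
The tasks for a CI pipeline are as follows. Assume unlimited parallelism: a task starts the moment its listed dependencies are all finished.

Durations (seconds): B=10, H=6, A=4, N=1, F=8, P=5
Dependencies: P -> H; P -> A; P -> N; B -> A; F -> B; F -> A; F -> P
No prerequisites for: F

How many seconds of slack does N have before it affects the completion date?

F→B→A = 8+10+4 = 22 sets the makespan at 22 seconds.
Longest path through N: 14 seconds (earliest finish 14, latest finish 22).
Float = 22 − 14 = 8.

8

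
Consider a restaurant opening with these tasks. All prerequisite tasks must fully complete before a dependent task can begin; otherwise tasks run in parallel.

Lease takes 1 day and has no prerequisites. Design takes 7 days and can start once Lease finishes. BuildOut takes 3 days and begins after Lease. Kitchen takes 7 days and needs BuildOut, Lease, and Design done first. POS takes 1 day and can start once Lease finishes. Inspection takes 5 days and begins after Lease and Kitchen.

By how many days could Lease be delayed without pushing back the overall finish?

The longest chain is Lease→Design→Kitchen→Inspection = 1+7+7+5 = 20; overall finish 20 days.
Longest path through Lease: 20 days (earliest finish 1, latest finish 1).
Slack of Lease = 0 − 0 = 0 days.

0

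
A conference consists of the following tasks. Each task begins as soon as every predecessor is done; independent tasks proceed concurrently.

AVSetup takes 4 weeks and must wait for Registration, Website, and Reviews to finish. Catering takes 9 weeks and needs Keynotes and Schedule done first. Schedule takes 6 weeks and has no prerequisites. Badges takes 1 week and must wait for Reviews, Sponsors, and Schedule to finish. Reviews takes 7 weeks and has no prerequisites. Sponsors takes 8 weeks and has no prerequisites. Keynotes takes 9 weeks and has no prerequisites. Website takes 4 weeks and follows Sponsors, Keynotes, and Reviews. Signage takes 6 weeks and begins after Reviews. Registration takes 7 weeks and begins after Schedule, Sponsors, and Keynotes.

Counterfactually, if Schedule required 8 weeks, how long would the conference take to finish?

Baseline: Keynotes→Registration→AVSetup = 9+7+4 = 20 → 20 weeks.
Schedule has 3 weeks of float (longest path through it is 17).
The critical path is still Keynotes→Registration→AVSetup; finish is now 20 weeks.

20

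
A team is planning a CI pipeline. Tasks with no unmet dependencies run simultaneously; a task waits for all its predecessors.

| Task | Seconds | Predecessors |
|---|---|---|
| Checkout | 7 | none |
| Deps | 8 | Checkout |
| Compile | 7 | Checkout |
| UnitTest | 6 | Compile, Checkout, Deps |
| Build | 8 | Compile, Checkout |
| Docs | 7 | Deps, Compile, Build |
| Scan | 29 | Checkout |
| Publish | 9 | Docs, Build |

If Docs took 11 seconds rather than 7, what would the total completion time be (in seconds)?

Actual critical path: Checkout→Compile→Build→Docs→Publish = 7+7+8+7+9 = 38 ⇒ 38 seconds.
Docs lies on that path, so at 11 seconds the path becomes 42 seconds.
No other chain overtakes it, so the finish is 42 seconds.

42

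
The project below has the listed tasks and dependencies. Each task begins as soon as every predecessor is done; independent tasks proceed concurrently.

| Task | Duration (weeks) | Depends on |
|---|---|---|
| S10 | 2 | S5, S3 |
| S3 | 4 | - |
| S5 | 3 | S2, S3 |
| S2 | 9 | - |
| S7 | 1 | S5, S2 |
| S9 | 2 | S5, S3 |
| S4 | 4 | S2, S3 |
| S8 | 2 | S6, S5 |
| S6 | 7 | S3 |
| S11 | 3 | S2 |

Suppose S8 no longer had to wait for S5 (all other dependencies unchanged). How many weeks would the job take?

Original critical path: S2→S5→S8 = 9+3+2 = 14 ⇒ 14 weeks.
Without S5→S8, S8's earliest start moves from 12 to 11.
The longest chain is now S2→S5→S9 = 9+3+2 = 14, so the job takes 14 weeks.

14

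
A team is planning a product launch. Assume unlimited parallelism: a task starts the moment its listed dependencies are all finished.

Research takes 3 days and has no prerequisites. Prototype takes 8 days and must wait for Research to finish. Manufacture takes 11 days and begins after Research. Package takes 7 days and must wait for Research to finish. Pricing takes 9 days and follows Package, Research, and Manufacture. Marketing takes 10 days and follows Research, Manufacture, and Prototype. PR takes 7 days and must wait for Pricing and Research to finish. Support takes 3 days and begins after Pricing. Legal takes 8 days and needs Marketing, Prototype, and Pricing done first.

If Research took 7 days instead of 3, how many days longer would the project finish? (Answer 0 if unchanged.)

4

Actual critical path: Research→Manufacture→Marketing→Legal = 3+11+10+8 = 32 ⇒ 32 days.
Since Research is critical, the +4 change carries straight to that chain (now 36 days).
That remains the longest chain; total 36 days.
Change in finish: 36 − 32 = +4 days.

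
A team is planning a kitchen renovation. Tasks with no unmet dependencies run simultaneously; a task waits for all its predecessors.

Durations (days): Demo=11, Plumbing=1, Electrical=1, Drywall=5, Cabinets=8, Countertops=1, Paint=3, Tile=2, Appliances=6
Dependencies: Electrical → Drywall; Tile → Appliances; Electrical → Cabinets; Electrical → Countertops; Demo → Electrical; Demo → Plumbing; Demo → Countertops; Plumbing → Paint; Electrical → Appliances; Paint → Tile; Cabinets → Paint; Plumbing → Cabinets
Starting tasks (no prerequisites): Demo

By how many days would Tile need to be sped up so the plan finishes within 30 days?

1

Current finish: 31 days; target: 30.
Tile is on every critical path, so each day cut from Tile cuts the finish by one (this holds down to a finish of 30).
Need 31 − 30 = 1 day off Tile → Tile becomes 1 day, finish becomes 30.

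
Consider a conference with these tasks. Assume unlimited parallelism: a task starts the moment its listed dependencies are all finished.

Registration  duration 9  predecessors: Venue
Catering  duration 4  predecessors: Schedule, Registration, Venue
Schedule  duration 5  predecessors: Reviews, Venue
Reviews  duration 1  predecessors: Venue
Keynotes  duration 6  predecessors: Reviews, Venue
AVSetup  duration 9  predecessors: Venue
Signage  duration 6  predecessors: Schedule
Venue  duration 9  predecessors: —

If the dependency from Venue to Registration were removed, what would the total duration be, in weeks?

21

With the dependency in place, Venue→Registration→Catering = 9+9+4 = 22 sets the finish at 22 weeks.
Without Venue→Registration, Registration's earliest start moves from 9 to 0.
New critical path: Venue→Reviews→Schedule→Signage = 9+1+5+6 = 21 ⇒ 21 weeks.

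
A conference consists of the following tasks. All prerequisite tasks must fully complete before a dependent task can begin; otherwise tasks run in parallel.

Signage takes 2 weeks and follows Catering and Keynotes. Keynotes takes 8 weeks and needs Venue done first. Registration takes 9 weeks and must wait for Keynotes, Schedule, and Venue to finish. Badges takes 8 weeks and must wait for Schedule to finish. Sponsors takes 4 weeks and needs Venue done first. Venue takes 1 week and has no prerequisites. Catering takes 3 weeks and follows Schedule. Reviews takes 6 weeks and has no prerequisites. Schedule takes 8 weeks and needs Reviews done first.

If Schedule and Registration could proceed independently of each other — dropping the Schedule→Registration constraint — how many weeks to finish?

22

Original critical path: Reviews→Schedule→Registration = 6+8+9 = 23 ⇒ 23 weeks.
Without Schedule→Registration, Registration's earliest start moves from 14 to 9.
The longest chain is now Reviews→Schedule→Badges = 6+8+8 = 22, so the conference takes 22 weeks.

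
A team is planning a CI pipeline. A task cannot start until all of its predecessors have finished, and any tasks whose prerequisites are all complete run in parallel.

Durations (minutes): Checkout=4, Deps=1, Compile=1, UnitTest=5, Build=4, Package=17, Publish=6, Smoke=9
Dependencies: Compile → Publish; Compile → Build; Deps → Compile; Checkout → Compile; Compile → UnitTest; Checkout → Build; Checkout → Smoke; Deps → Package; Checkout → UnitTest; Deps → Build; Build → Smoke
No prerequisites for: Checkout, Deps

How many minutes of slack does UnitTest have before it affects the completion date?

The longest chain is Checkout→Compile→Build→Smoke = 4+1+4+9 = 18; overall finish 18 minutes.
Longest path through UnitTest: 10 minutes (earliest finish 10, latest finish 18).
So UnitTest can slip 18 − 10 = 8 minutes.

8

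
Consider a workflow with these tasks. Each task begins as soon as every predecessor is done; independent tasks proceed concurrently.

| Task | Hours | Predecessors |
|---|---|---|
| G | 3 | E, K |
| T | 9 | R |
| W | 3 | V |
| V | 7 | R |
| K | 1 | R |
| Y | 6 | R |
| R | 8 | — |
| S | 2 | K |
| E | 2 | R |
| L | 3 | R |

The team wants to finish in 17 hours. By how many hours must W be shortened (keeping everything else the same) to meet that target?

1

Current finish: 18 hours; target: 17.
W is on every critical path, so each hour cut from W cuts the finish by one (this holds down to a finish of 17).
Need 18 − 17 = 1 hour off W → W becomes 2 hours, finish becomes 17.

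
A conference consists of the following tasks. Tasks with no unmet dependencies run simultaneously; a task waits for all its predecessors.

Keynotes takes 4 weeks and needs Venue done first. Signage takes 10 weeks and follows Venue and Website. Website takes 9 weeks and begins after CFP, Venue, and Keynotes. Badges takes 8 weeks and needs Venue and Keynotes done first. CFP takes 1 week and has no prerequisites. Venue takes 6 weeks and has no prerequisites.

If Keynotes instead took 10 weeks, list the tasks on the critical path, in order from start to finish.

Venue, Keynotes, Website, Signage

Critical path before the change: Venue→Keynotes→Website→Signage = 6+4+9+10 = 29 giving 29 weeks.
Keynotes is on the critical path; changing it to 10 makes that path 35 weeks.
The critical path is still Venue→Keynotes→Website→Signage; finish is now 35 weeks.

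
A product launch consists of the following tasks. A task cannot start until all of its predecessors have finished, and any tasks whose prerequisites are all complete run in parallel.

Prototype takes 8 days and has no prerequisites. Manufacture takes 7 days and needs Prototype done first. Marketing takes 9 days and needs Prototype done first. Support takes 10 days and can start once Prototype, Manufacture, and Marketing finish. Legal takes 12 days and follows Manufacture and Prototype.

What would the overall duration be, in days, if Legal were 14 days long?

29

Baseline: Prototype→Manufacture→Legal = 8+7+12 = 27 → 27 days.
Legal is on the critical path; changing it to 14 makes that path 29 days.
No other chain overtakes it, so the finish is 29 days.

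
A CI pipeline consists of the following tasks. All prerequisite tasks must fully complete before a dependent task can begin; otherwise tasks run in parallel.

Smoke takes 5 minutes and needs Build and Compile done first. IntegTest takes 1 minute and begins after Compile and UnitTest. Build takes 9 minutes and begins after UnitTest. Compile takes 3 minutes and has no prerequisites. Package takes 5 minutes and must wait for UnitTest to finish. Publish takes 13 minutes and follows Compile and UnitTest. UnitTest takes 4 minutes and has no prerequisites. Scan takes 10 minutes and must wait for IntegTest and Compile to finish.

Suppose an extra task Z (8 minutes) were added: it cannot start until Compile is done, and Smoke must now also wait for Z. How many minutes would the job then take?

18

Originally the job takes 18 minutes.
With Z inserted, Smoke now waits for max(Build, Compile, Z).
New critical path: UnitTest→Build→Smoke = 4+9+5 = 18 ⇒ 18 minutes.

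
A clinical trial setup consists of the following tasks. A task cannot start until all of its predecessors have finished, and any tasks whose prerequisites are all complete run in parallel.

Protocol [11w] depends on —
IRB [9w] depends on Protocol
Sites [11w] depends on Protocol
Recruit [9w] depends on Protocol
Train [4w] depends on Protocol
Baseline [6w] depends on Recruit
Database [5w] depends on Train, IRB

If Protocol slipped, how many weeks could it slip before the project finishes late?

0

The longest chain is Protocol→Recruit→Baseline = 11+9+6 = 26; overall finish 26 weeks.
The longest chain containing Protocol totals 26 weeks.
So Protocol can slip 11 − 11 = 0 weeks.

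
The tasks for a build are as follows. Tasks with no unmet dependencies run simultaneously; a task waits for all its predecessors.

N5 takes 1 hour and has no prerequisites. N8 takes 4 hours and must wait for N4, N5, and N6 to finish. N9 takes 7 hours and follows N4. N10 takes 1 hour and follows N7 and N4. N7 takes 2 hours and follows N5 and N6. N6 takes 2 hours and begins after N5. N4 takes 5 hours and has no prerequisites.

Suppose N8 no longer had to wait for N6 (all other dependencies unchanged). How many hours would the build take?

Before: longest chain N4→N9 = 5+7 = 12, finish 12.
Dropping N6→N8 doesn't change N8's earliest start (5); another predecessor still binds.
New critical path: N4→N9 = 5+7 = 12 ⇒ 12 hours.

12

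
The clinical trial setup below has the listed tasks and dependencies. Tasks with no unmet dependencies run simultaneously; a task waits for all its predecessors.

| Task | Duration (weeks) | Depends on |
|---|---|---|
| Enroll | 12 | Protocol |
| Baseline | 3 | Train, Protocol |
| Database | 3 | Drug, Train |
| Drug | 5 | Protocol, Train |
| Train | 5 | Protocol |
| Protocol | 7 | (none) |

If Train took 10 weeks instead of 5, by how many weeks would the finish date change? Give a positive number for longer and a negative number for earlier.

Critical path before the change: Protocol→Train→Drug→Database = 7+5+5+3 = 20 giving 20 weeks.
Train lies on that path, so at 10 weeks the path becomes 25 weeks.
No other chain overtakes it, so the finish is 25 weeks.
Change in finish: 25 − 20 = +5 weeks.

5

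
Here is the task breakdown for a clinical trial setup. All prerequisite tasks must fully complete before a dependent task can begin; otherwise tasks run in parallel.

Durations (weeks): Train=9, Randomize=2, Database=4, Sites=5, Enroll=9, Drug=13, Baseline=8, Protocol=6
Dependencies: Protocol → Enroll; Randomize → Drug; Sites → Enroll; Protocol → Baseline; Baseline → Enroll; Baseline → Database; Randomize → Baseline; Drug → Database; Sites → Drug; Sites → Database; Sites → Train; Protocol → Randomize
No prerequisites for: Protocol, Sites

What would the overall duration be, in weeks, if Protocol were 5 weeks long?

24

Baseline: Protocol→Randomize→Drug→Database = 6+2+13+4 = 25 → 25 weeks.
Since Protocol is critical, the -1 change carries straight to that chain (now 24 weeks).
The critical path is still Protocol→Randomize→Drug→Database; finish is now 24 weeks.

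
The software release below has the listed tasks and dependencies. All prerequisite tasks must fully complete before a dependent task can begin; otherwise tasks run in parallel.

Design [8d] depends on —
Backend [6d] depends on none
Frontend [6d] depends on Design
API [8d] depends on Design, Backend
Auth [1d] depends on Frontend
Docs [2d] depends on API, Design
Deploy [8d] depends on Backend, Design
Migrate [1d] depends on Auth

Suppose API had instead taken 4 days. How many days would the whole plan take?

16

Actual critical path: Design→API→Docs = 8+8+2 = 18 ⇒ 18 days.
Since API is critical, the -4 change carries straight to that chain (now 14 days).
New critical path: Design→Frontend→Auth→Migrate = 8+6+1+1 = 16 ⇒ 16 days.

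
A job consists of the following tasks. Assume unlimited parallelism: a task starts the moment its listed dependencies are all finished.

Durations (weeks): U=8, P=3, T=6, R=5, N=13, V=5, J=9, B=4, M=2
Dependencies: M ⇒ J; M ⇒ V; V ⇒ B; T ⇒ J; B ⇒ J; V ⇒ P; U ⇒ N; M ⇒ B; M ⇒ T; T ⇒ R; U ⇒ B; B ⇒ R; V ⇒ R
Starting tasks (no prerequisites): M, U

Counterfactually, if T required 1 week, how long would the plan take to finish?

As given, the longest chain is U→B→J = 8+4+9 = 21, so the finish is 21 weeks.
The longest path through T is only 17 weeks, so T has float 4.
No other chain overtakes it, so the finish is 21 weeks.

21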